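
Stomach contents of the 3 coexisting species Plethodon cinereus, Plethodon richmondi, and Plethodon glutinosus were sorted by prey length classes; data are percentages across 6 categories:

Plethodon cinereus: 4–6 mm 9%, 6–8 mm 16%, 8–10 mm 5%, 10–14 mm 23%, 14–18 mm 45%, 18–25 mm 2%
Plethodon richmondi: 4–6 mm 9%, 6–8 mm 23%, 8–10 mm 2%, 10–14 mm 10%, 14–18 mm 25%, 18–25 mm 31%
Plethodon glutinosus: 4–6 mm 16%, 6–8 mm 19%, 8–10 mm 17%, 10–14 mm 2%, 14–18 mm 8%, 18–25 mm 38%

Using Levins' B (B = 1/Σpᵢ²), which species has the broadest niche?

Plethodon richmondi

Convert percentages to proportions (divide by 100).
Σp_cineᵢ² = 0.09² + 0.16² + 0.05² + 0.23² + 0.45² + 0.02² = 0.0081 + 0.0256 + 0.0025 + 0.0529 + 0.2025 + 0.0004 = 0.2920
B_cine = 1 / 0.2920 = 3.4247
Σp_richᵢ² = 0.09² + 0.23² + 0.02² + 0.10² + 0.25² + 0.31² = 0.0081 + 0.0529 + 0.0004 + 0.0100 + 0.0625 + 0.0961 = 0.2300
B_rich = 1 / 0.2300 = 4.3478
Σp_glutᵢ² = 0.16² + 0.19² + 0.17² + 0.02² + 0.08² + 0.38² = 0.0256 + 0.0361 + 0.0289 + 0.0004 + 0.0064 + 0.1444 = 0.2418
B_glut = 1 / 0.2418 = 4.1356
Highest B → broadest niche (most generalist): Plethodon richmondi (B = 4.35).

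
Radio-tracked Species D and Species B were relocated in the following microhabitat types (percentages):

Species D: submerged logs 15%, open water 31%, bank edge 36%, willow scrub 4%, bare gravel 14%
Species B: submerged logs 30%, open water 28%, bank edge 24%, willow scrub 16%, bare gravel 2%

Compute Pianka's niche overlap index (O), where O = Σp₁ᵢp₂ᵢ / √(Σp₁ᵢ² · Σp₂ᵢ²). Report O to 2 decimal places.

Convert percentages to proportions (divide by 100).
Σ p₁ᵢp₂ᵢ = 0.0450 + 0.0868 + 0.0864 + 0.0064 + 0.0028 = 0.2274
Σp_1ᵢ² = 0.15² + 0.31² + 0.36² + 0.04² + 0.14² = 0.0225 + 0.0961 + 0.1296 + 0.0016 + 0.0196 = 0.2694
Σp_2ᵢ² = 0.30² + 0.28² + 0.24² + 0.16² + 0.02² = 0.0900 + 0.0784 + 0.0576 + 0.0256 + 0.0004 = 0.2520
O = 0.2274 / √(0.2694 × 0.2520) = 0.2274 / 0.26055 = 0.8728

0.87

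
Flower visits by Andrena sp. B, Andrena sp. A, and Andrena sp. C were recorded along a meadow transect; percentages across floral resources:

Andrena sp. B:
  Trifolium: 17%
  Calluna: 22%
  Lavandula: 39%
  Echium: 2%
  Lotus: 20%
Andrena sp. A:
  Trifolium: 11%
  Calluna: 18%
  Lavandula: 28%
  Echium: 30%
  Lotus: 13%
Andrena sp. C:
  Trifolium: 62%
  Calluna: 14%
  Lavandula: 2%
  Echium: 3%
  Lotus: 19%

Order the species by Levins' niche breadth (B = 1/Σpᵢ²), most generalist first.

Andrena sp. A > Andrena sp. B > Andrena sp. C

Convert percentages to proportions (divide by 100).
Σp_Bᵢ² = 0.17² + 0.22² + 0.39² + 0.02² + 0.20² = 0.0289 + 0.0484 + 0.1521 + 0.0004 + 0.0400 = 0.2698
B_B = 1 / 0.2698 = 3.7064
Σp_Aᵢ² = 0.11² + 0.18² + 0.28² + 0.30² + 0.13² = 0.0121 + 0.0324 + 0.0784 + 0.0900 + 0.0169 = 0.2298
B_A = 1 / 0.2298 = 4.3516
Σp_Cᵢ² = 0.62² + 0.14² + 0.02² + 0.03² + 0.19² = 0.3844 + 0.0196 + 0.0004 + 0.0009 + 0.0361 = 0.4414
B_C = 1 / 0.4414 = 2.2655
Ranking by B (broadest → narrowest): Andrena sp. A (4.35) > Andrena sp. B (3.71) > Andrena sp. C (2.27)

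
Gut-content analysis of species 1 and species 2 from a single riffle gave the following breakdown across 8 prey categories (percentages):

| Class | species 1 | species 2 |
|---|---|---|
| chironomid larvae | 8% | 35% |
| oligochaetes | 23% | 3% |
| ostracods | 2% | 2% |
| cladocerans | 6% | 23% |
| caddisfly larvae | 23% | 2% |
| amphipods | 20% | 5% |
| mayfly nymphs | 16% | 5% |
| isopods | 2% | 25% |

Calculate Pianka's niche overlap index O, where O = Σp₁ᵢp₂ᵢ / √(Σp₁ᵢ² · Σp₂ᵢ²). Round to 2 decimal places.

Convert percentages to proportions (divide by 100).
Σ p₁ᵢp₂ᵢ = 0.0280 + 0.0069 + 0.0004 + 0.0138 + 0.0046 + 0.0100 + 0.0080 + 0.0050 = 0.0767
Σp_1ᵢ² = 0.08² + 0.23² + 0.02² + 0.06² + 0.23² + 0.20² + 0.16² + 0.02² = 0.0064 + 0.0529 + 0.0004 + 0.0036 + 0.0529 + 0.0400 + 0.0256 + 0.0004 = 0.1822
Σp_2ᵢ² = 0.35² + 0.03² + 0.02² + 0.23² + 0.02² + 0.05² + 0.05² + 0.25² = 0.1225 + 0.0009 + 0.0004 + 0.0529 + 0.0004 + 0.0025 + 0.0025 + 0.0625 = 0.2446
O = 0.0767 / √(0.1822 × 0.2446) = 0.0767 / 0.21111 = 0.3633

0.36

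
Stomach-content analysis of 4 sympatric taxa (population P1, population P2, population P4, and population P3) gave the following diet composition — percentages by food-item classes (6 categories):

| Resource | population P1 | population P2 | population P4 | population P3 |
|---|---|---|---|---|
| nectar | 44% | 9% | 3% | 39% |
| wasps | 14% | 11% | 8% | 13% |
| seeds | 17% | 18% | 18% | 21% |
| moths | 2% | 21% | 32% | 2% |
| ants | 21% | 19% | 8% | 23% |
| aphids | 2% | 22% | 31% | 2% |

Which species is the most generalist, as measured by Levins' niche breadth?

population P2

Convert percentages to proportions (divide by 100).
Σp_P1ᵢ² = 0.44² + 0.14² + 0.17² + 0.02² + 0.21² + 0.02² = 0.1936 + 0.0196 + 0.0289 + 0.0004 + 0.0441 + 0.0004 = 0.2870
B_P1 = 1 / 0.2870 = 3.4843
Σp_P2ᵢ² = 0.09² + 0.11² + 0.18² + 0.21² + 0.19² + 0.22² = 0.0081 + 0.0121 + 0.0324 + 0.0441 + 0.0361 + 0.0484 = 0.1812
B_P2 = 1 / 0.1812 = 5.5188
Σp_P4ᵢ² = 0.03² + 0.08² + 0.18² + 0.32² + 0.08² + 0.31² = 0.0009 + 0.0064 + 0.0324 + 0.1024 + 0.0064 + 0.0961 = 0.2446
B_P4 = 1 / 0.2446 = 4.0883
Σp_P3ᵢ² = 0.39² + 0.13² + 0.21² + 0.02² + 0.23² + 0.02² = 0.1521 + 0.0169 + 0.0441 + 0.0004 + 0.0529 + 0.0004 = 0.2668
B_P3 = 1 / 0.2668 = 3.7481
Highest B → broadest niche (most generalist): population P2 (B = 5.52).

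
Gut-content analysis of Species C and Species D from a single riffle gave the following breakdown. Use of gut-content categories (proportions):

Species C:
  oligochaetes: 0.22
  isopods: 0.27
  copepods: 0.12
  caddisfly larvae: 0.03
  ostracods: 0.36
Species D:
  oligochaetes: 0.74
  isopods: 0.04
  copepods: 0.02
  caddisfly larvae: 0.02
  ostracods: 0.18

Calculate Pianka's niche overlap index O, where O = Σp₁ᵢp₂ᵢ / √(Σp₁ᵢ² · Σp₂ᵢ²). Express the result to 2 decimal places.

Σ p₁ᵢp₂ᵢ = 0.1628 + 0.0108 + 0.0024 + 0.0006 + 0.0648 = 0.2414
Σp_1ᵢ² = 0.22² + 0.27² + 0.12² + 0.03² + 0.36² = 0.0484 + 0.0729 + 0.0144 + 0.0009 + 0.1296 = 0.2662
Σp_2ᵢ² = 0.74² + 0.04² + 0.02² + 0.02² + 0.18² = 0.5476 + 0.0016 + 0.0004 + 0.0004 + 0.0324 = 0.5824
O = 0.2414 / √(0.2662 × 0.5824) = 0.2414 / 0.39374 = 0.6131

0.61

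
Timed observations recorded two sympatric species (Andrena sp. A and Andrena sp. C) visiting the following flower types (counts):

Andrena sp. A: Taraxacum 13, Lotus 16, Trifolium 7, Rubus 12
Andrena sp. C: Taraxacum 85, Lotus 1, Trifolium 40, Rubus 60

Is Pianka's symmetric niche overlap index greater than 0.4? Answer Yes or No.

Yes

Proportions for Andrena sp. A (n=48): 13/48=0.2708, 16/48=0.3333, 7/48=0.1458, 12/48=0.2500
Proportions for Andrena sp. C (n=186): 85/186=0.4570, 1/186=0.0054, 40/186=0.2151, 60/186=0.3226
Σ p₁ᵢp₂ᵢ = 0.123756 + 0.001800 + 0.031362 + 0.080650 = 0.237568
Σp_1ᵢ² = 0.2708² + 0.3333² + 0.1458² + 0.2500² = 0.073333 + 0.111089 + 0.021258 + 0.062500 = 0.268180
Σp_2ᵢ² = 0.4570² + 0.0054² + 0.2151² + 0.3226² = 0.208849 + 0.000029 + 0.046268 + 0.104071 = 0.359217
O = 0.237568 / √(0.268180 × 0.359217) = 0.237568 / 0.3103785 = 0.7654
O = 0.7654 > 0.4 → Yes.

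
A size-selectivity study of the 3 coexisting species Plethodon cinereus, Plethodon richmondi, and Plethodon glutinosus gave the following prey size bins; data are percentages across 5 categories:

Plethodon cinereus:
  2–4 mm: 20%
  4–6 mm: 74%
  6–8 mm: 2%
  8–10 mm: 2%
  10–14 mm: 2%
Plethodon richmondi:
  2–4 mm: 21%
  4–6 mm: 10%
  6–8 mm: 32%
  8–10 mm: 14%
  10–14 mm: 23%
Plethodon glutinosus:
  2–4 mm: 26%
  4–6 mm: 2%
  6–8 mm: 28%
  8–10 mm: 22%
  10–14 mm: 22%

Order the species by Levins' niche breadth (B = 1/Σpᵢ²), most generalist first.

Convert percentages to proportions (divide by 100).
Σp_cineᵢ² = 0.20² + 0.74² + 0.02² + 0.02² + 0.02² = 0.0400 + 0.5476 + 0.0004 + 0.0004 + 0.0004 = 0.5888
B_cine = 1 / 0.5888 = 1.6984
Σp_richᵢ² = 0.21² + 0.10² + 0.32² + 0.14² + 0.23² = 0.0441 + 0.0100 + 0.1024 + 0.0196 + 0.0529 = 0.2290
B_rich = 1 / 0.2290 = 4.3668
Σp_glutᵢ² = 0.26² + 0.02² + 0.28² + 0.22² + 0.22² = 0.0676 + 0.0004 + 0.0784 + 0.0484 + 0.0484 = 0.2432
B_glut = 1 / 0.2432 = 4.1118
Ranking by B (broadest → narrowest): Plethodon richmondi (4.37) > Plethodon glutinosus (4.11) > Plethodon cinereus (1.70)

Plethodon richmondi > Plethodon glutinosus > Plethodon cinereus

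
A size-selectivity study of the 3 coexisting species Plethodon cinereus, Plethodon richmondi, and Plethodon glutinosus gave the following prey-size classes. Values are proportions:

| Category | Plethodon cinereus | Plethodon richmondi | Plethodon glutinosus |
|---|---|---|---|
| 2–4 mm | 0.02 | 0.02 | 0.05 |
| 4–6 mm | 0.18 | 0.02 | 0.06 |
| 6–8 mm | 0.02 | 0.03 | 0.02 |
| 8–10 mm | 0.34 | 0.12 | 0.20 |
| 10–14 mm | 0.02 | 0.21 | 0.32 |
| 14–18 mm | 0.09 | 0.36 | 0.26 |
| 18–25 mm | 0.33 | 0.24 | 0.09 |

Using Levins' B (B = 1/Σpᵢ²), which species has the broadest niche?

Σp_cineᵢ² = 0.02² + 0.18² + 0.02² + 0.34² + 0.02² + 0.09² + 0.33² = 0.0004 + 0.0324 + 0.0004 + 0.1156 + 0.0004 + 0.0081 + 0.1089 = 0.2662
B_cine = 1 / 0.2662 = 3.7566
Σp_richᵢ² = 0.02² + 0.02² + 0.03² + 0.12² + 0.21² + 0.36² + 0.24² = 0.0004 + 0.0004 + 0.0009 + 0.0144 + 0.0441 + 0.1296 + 0.0576 = 0.2474
B_rich = 1 / 0.2474 = 4.0420
Σp_glutᵢ² = 0.05² + 0.06² + 0.02² + 0.20² + 0.32² + 0.26² + 0.09² = 0.0025 + 0.0036 + 0.0004 + 0.0400 + 0.1024 + 0.0676 + 0.0081 = 0.2246
B_glut = 1 / 0.2246 = 4.4524
Highest B → broadest niche (most generalist): Plethodon glutinosus (B = 4.45).

Plethodon glutinosus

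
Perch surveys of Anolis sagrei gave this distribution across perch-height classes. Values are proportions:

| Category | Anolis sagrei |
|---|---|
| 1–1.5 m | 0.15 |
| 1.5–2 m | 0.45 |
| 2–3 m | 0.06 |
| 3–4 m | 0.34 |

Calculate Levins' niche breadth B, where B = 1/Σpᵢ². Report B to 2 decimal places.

Σpᵢ² = 0.15² + 0.45² + 0.06² + 0.34² = 0.0225 + 0.2025 + 0.0036 + 0.1156 = 0.3442
B = 1 / 0.3442 = 2.9053

2.91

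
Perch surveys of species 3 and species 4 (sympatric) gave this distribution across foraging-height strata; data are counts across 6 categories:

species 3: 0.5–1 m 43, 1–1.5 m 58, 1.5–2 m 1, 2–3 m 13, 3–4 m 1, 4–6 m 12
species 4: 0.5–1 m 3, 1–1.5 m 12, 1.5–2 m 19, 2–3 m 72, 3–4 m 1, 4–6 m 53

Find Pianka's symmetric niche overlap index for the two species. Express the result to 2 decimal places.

0.35

Proportions for species 3 (n=128): 43/128=0.3359, 58/128=0.4531, 1/128=0.0078, 13/128=0.1016, 1/128=0.0078, 12/128=0.0938
Proportions for species 4 (n=160): 3/160=0.0188, 12/160=0.0750, 19/160=0.1188, 72/160=0.4500, 1/160=0.0063, 53/160=0.3313
Σ p₁ᵢp₂ᵢ = 0.006315 + 0.033983 + 0.000927 + 0.045720 + 0.000049 + 0.031076 = 0.118070
Σp_1ᵢ² = 0.3359² + 0.4531² + 0.0078² + 0.1016² + 0.0078² + 0.0938² = 0.112829 + 0.205300 + 0.000061 + 0.010323 + 0.000061 + 0.008798 = 0.337372
Σp_2ᵢ² = 0.0188² + 0.0750² + 0.1188² + 0.4500² + 0.0063² + 0.3313² = 0.000353 + 0.005625 + 0.014113 + 0.202500 + 0.000040 + 0.109760 = 0.332391
O = 0.118070 / √(0.337372 × 0.332391) = 0.118070 / 0.3348722 = 0.3526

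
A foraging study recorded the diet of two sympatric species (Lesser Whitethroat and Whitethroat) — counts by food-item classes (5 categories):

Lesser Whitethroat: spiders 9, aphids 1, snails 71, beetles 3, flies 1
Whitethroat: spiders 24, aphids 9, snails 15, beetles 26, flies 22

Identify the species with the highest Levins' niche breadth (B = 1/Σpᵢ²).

Whitethroat

Proportions for Lesser Whitethroat (n=85): 9/85=0.1059, 1/85=0.0118, 71/85=0.8353, 3/85=0.0353, 1/85=0.0118
Proportions for Whitethroat (n=96): 24/96=0.2500, 9/96=0.0938, 15/96=0.1563, 26/96=0.2708, 22/96=0.2292
Σp_Lessᵢ² = 0.1059² + 0.0118² + 0.8353² + 0.0353² + 0.0118² = 0.011215 + 0.000139 + 0.697726 + 0.001246 + 0.000139 = 0.710465
B_Less = 1 / 0.710465 = 1.4075
Σp_Whitᵢ² = 0.2500² + 0.0938² + 0.1563² + 0.2708² + 0.2292² = 0.062500 + 0.008798 + 0.024430 + 0.073333 + 0.052533 = 0.221594
B_Whit = 1 / 0.221594 = 4.5128
Highest B → broadest niche (most generalist): Whitethroat (B = 4.51).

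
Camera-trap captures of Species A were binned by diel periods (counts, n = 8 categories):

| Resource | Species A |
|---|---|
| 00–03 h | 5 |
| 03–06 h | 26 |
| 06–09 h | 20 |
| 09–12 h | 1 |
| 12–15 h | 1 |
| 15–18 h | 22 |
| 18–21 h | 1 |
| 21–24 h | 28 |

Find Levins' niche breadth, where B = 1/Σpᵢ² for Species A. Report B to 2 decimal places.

Proportions for Species A (n=104): 5/104=0.0481, 26/104=0.2500, 20/104=0.1923, 1/104=0.0096, 1/104=0.0096, 22/104=0.2115, 1/104=0.0096, 28/104=0.2692
Σpᵢ² = 0.0481² + 0.2500² + 0.1923² + 0.0096² + 0.0096² + 0.2115² + 0.0096² + 0.2692² = 0.002314 + 0.062500 + 0.036979 + 0.000092 + 0.000092 + 0.044732 + 0.000092 + 0.072469 = 0.219270
B = 1 / 0.219270 = 4.5606

4.56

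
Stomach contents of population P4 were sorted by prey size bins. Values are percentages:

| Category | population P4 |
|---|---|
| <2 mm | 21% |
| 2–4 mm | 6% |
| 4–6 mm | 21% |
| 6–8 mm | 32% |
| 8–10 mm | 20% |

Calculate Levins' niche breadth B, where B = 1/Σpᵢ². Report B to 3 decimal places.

Convert percentages to proportions (divide by 100).
Σpᵢ² = 0.21² + 0.06² + 0.21² + 0.32² + 0.20² = 0.0441 + 0.0036 + 0.0441 + 0.1024 + 0.0400 = 0.2342
B = 1 / 0.2342 = 4.26985

4.270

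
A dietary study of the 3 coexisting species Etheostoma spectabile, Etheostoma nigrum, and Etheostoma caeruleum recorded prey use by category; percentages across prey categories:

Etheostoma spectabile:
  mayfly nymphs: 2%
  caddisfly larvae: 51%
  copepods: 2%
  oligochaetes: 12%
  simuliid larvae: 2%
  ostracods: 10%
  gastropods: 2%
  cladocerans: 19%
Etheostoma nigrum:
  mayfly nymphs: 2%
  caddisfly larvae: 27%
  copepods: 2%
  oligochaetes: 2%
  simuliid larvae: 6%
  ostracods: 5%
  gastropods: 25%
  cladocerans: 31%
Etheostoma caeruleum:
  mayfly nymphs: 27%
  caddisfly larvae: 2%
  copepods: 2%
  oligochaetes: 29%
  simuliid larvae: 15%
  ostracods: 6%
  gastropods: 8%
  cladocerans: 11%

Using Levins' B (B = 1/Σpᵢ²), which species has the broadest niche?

Convert percentages to proportions (divide by 100).
Σp_specᵢ² = 0.02² + 0.51² + 0.02² + 0.12² + 0.02² + 0.10² + 0.02² + 0.19² = 0.0004 + 0.2601 + 0.0004 + 0.0144 + 0.0004 + 0.0100 + 0.0004 + 0.0361 = 0.3222
B_spec = 1 / 0.3222 = 3.1037
Σp_nigrᵢ² = 0.02² + 0.27² + 0.02² + 0.02² + 0.06² + 0.05² + 0.25² + 0.31² = 0.0004 + 0.0729 + 0.0004 + 0.0004 + 0.0036 + 0.0025 + 0.0625 + 0.0961 = 0.2388
B_nigr = 1 / 0.2388 = 4.1876
Σp_caerᵢ² = 0.27² + 0.02² + 0.02² + 0.29² + 0.15² + 0.06² + 0.08² + 0.11² = 0.0729 + 0.0004 + 0.0004 + 0.0841 + 0.0225 + 0.0036 + 0.0064 + 0.0121 = 0.2024
B_caer = 1 / 0.2024 = 4.9407
Highest B → broadest niche (most generalist): Etheostoma caeruleum (B = 4.94).

Etheostoma caeruleum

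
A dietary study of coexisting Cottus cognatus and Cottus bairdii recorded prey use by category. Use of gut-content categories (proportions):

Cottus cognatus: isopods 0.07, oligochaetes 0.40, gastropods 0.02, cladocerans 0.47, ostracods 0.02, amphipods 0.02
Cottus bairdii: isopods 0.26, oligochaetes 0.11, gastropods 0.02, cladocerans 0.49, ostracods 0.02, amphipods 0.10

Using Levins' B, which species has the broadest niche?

Cottus bairdii

Σp_cognᵢ² = 0.07² + 0.40² + 0.02² + 0.47² + 0.02² + 0.02² = 0.0049 + 0.1600 + 0.0004 + 0.2209 + 0.0004 + 0.0004 = 0.3870
B_cogn = 1 / 0.3870 = 2.5840
Σp_bairᵢ² = 0.26² + 0.11² + 0.02² + 0.49² + 0.02² + 0.10² = 0.0676 + 0.0121 + 0.0004 + 0.2401 + 0.0004 + 0.0100 = 0.3306
B_bair = 1 / 0.3306 = 3.0248
Highest B → broadest niche (most generalist): Cottus bairdii (B = 3.02).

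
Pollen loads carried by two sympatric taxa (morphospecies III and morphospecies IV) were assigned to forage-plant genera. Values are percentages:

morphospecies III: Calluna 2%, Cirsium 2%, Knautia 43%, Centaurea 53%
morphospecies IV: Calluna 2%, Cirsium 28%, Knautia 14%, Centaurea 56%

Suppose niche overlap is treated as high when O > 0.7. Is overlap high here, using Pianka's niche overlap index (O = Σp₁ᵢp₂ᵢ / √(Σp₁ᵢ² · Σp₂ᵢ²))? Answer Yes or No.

Yes

Convert percentages to proportions (divide by 100).
Σ p₁ᵢp₂ᵢ = 0.0004 + 0.0056 + 0.0602 + 0.2968 = 0.3630
Σp_1ᵢ² = 0.02² + 0.02² + 0.43² + 0.53² = 0.0004 + 0.0004 + 0.1849 + 0.2809 = 0.4666
Σp_2ᵢ² = 0.02² + 0.28² + 0.14² + 0.56² = 0.0004 + 0.0784 + 0.0196 + 0.3136 = 0.4120
O = 0.3630 / √(0.4666 × 0.4120) = 0.3630 / 0.43845 = 0.8279
O = 0.8279 > 0.7 → Yes.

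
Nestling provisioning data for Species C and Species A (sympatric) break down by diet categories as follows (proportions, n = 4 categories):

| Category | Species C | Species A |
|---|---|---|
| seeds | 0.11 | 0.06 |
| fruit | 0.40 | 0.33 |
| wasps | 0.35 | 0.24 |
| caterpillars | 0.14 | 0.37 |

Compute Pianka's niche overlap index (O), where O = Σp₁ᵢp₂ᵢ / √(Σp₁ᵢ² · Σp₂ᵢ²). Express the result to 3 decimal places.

0.884

Σ p₁ᵢp₂ᵢ = 0.0066 + 0.1320 + 0.0840 + 0.0518 = 0.2744
Σp_1ᵢ² = 0.11² + 0.40² + 0.35² + 0.14² = 0.0121 + 0.1600 + 0.1225 + 0.0196 = 0.3142
Σp_2ᵢ² = 0.06² + 0.33² + 0.24² + 0.37² = 0.0036 + 0.1089 + 0.0576 + 0.1369 = 0.3070
O = 0.2744 / √(0.3142 × 0.3070) = 0.2744 / 0.310579 = 0.88351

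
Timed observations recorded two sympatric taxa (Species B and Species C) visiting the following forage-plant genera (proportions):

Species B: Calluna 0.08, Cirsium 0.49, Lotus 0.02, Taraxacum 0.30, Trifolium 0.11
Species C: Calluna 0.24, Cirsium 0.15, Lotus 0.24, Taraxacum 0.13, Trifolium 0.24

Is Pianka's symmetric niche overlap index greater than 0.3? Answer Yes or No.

Σ p₁ᵢp₂ᵢ = 0.0192 + 0.0735 + 0.0048 + 0.0390 + 0.0264 = 0.1629
Σp_1ᵢ² = 0.08² + 0.49² + 0.02² + 0.30² + 0.11² = 0.0064 + 0.2401 + 0.0004 + 0.0900 + 0.0121 = 0.3490
Σp_2ᵢ² = 0.24² + 0.15² + 0.24² + 0.13² + 0.24² = 0.0576 + 0.0225 + 0.0576 + 0.0169 + 0.0576 = 0.2122
O = 0.1629 / √(0.3490 × 0.2122) = 0.1629 / 0.27214 = 0.5986
O = 0.5986 > 0.3 → Yes.

Yes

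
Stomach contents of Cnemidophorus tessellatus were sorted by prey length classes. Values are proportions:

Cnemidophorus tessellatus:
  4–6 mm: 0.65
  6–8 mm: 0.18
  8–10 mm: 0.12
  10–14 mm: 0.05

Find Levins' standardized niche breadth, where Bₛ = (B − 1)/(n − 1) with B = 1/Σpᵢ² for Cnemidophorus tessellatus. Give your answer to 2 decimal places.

Σpᵢ² = 0.65² + 0.18² + 0.12² + 0.05² = 0.4225 + 0.0324 + 0.0144 + 0.0025 = 0.4718
B = 1 / 0.4718 = 2.1195
Bₛ = (B − 1)/(n − 1) = (2.1195 − 1)/(4 − 1) = 1.1195/3 = 0.3732

0.37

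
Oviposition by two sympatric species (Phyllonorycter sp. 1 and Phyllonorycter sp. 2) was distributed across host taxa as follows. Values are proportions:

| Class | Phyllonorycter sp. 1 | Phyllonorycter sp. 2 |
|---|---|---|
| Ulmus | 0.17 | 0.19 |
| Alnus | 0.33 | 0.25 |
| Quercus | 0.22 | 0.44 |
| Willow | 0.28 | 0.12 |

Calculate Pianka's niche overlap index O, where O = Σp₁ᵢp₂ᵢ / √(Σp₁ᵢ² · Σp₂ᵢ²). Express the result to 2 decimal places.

Σ p₁ᵢp₂ᵢ = 0.0323 + 0.0825 + 0.0968 + 0.0336 = 0.2452
Σp_1ᵢ² = 0.17² + 0.33² + 0.22² + 0.28² = 0.0289 + 0.1089 + 0.0484 + 0.0784 = 0.2646
Σp_2ᵢ² = 0.19² + 0.25² + 0.44² + 0.12² = 0.0361 + 0.0625 + 0.1936 + 0.0144 = 0.3066
O = 0.2452 / √(0.2646 × 0.3066) = 0.2452 / 0.28483 = 0.8609

0.86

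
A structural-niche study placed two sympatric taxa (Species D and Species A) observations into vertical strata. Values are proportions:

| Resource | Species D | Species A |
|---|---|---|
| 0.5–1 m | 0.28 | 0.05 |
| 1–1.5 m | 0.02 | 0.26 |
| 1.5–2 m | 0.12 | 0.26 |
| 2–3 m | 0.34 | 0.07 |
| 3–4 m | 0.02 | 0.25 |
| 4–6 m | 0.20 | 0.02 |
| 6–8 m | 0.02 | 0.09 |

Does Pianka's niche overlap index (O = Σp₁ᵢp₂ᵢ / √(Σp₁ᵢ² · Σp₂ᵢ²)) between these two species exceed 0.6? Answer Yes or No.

No

Σ p₁ᵢp₂ᵢ = 0.0140 + 0.0052 + 0.0312 + 0.0238 + 0.0050 + 0.0040 + 0.0018 = 0.0850
Σp_1ᵢ² = 0.28² + 0.02² + 0.12² + 0.34² + 0.02² + 0.20² + 0.02² = 0.0784 + 0.0004 + 0.0144 + 0.1156 + 0.0004 + 0.0400 + 0.0004 = 0.2496
Σp_2ᵢ² = 0.05² + 0.26² + 0.26² + 0.07² + 0.25² + 0.02² + 0.09² = 0.0025 + 0.0676 + 0.0676 + 0.0049 + 0.0625 + 0.0004 + 0.0081 = 0.2136
O = 0.0850 / √(0.2496 × 0.2136) = 0.0850 / 0.23090 = 0.3681
O = 0.3681 < 0.6 → No.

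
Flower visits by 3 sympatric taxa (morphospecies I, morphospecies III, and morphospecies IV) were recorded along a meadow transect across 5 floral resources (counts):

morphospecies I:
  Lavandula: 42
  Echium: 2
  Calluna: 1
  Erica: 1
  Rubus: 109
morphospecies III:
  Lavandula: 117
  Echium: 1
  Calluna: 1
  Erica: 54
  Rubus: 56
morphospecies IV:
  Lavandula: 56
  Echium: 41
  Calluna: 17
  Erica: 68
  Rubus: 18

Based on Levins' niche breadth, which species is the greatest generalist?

morphospecies IV

Proportions for morphospecies I (n=155): 42/155=0.2710, 2/155=0.0129, 1/155=0.0065, 1/155=0.0065, 109/155=0.7032
Proportions for morphospecies III (n=229): 117/229=0.5109, 1/229=0.0044, 1/229=0.0044, 54/229=0.2358, 56/229=0.2445
Proportions for morphospecies IV (n=200): 56/200=0.2800, 41/200=0.2050, 17/200=0.0850, 68/200=0.3400, 18/200=0.0900
Σp_Iᵢ² = 0.2710² + 0.0129² + 0.0065² + 0.0065² + 0.7032² = 0.073441 + 0.000166 + 0.000042 + 0.000042 + 0.494490 = 0.568181
B_I = 1 / 0.568181 = 1.7600
Σp_IIIᵢ² = 0.5109² + 0.0044² + 0.0044² + 0.2358² + 0.2445² = 0.261019 + 0.000019 + 0.000019 + 0.055602 + 0.059780 = 0.376439
B_III = 1 / 0.376439 = 2.6565
Σp_IVᵢ² = 0.2800² + 0.2050² + 0.0850² + 0.3400² + 0.0900² = 0.078400 + 0.042025 + 0.007225 + 0.115600 + 0.008100 = 0.251350
B_IV = 1 / 0.251350 = 3.9785
Highest B → broadest niche (most generalist): morphospecies IV (B = 3.98).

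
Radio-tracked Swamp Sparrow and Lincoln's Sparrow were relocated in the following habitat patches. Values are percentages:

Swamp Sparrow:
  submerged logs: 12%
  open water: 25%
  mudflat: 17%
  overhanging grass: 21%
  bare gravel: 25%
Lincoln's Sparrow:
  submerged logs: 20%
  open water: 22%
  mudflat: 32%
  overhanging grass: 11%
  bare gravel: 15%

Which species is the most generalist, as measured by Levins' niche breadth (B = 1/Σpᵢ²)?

Swamp Sparrow

Convert percentages to proportions (divide by 100).
Σp_Swamᵢ² = 0.12² + 0.25² + 0.17² + 0.21² + 0.25² = 0.0144 + 0.0625 + 0.0289 + 0.0441 + 0.0625 = 0.2124
B_Swam = 1 / 0.2124 = 4.7081
Σp_Lincᵢ² = 0.20² + 0.22² + 0.32² + 0.11² + 0.15² = 0.0400 + 0.0484 + 0.1024 + 0.0121 + 0.0225 = 0.2254
B_Linc = 1 / 0.2254 = 4.4366
Highest B → broadest niche (most generalist): Swamp Sparrow (B = 4.71).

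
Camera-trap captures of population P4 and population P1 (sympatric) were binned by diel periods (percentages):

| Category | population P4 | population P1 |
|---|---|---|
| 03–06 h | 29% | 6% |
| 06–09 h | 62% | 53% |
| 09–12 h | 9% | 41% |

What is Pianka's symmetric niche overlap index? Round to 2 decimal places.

Convert percentages to proportions (divide by 100).
Σ p₁ᵢp₂ᵢ = 0.0174 + 0.3286 + 0.0369 = 0.3829
Σp_1ᵢ² = 0.29² + 0.62² + 0.09² = 0.0841 + 0.3844 + 0.0081 = 0.4766
Σp_2ᵢ² = 0.06² + 0.53² + 0.41² = 0.0036 + 0.2809 + 0.1681 = 0.4526
O = 0.3829 / √(0.4766 × 0.4526) = 0.3829 / 0.46445 = 0.8244

0.82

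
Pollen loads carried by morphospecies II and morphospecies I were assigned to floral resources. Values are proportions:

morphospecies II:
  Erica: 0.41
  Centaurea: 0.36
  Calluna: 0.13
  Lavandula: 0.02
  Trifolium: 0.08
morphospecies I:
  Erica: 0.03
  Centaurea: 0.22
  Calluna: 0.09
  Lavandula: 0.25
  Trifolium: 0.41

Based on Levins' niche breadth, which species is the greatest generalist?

morphospecies I

Σp_IIᵢ² = 0.41² + 0.36² + 0.13² + 0.02² + 0.08² = 0.1681 + 0.1296 + 0.0169 + 0.0004 + 0.0064 = 0.3214
B_II = 1 / 0.3214 = 3.1114
Σp_Iᵢ² = 0.03² + 0.22² + 0.09² + 0.25² + 0.41² = 0.0009 + 0.0484 + 0.0081 + 0.0625 + 0.1681 = 0.2880
B_I = 1 / 0.2880 = 3.4722
Highest B → broadest niche (most generalist): morphospecies I (B = 3.47).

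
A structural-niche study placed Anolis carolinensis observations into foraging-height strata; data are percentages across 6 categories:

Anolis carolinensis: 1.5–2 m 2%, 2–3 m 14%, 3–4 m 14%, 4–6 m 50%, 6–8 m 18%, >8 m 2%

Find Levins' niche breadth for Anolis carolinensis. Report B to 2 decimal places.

Convert percentages to proportions (divide by 100).
Σpᵢ² = 0.02² + 0.14² + 0.14² + 0.50² + 0.18² + 0.02² = 0.0004 + 0.0196 + 0.0196 + 0.2500 + 0.0324 + 0.0004 = 0.3224
B = 1 / 0.3224 = 3.1017

3.10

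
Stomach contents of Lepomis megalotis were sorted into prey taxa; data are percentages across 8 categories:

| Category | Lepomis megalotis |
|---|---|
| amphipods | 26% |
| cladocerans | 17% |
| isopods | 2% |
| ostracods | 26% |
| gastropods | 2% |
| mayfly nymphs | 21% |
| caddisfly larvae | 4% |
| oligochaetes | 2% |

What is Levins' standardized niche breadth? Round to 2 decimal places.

Convert percentages to proportions (divide by 100).
Σpᵢ² = 0.26² + 0.17² + 0.02² + 0.26² + 0.02² + 0.21² + 0.04² + 0.02² = 0.0676 + 0.0289 + 0.0004 + 0.0676 + 0.0004 + 0.0441 + 0.0016 + 0.0004 = 0.2110
B = 1 / 0.2110 = 4.7393
Bₛ = (B − 1)/(n − 1) = (4.7393 − 1)/(8 − 1) = 3.7393/7 = 0.5342

0.53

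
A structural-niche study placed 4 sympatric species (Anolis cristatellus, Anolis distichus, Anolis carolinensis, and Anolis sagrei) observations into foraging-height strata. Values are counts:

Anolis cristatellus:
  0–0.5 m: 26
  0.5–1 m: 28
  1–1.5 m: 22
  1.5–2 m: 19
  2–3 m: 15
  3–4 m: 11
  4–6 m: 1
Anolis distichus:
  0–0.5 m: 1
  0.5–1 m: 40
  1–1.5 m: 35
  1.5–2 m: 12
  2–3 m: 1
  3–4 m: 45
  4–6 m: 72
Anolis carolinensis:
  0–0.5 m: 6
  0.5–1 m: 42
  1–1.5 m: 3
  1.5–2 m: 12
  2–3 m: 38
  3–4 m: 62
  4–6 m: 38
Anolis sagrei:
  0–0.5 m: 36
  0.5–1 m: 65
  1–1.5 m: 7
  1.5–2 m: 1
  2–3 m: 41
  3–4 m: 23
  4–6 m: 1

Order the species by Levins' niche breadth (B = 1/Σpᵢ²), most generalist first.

Anolis cristatellus > Anolis carolinensis > Anolis distichus > Anolis sagrei

Proportions for Anolis cristatellus (n=122): 26/122=0.2131, 28/122=0.2295, 22/122=0.1803, 19/122=0.1557, 15/122=0.1230, 11/122=0.0902, 1/122=0.0082
Proportions for Anolis distichus (n=206): 1/206=0.0049, 40/206=0.1942, 35/206=0.1699, 12/206=0.0583, 1/206=0.0049, 45/206=0.2184, 72/206=0.3495
Proportions for Anolis carolinensis (n=201): 6/201=0.0299, 42/201=0.2090, 3/201=0.0149, 12/201=0.0597, 38/201=0.1891, 62/201=0.3085, 38/201=0.1891
Proportions for Anolis sagrei (n=174): 36/174=0.2069, 65/174=0.3736, 7/174=0.0402, 1/174=0.0057, 41/174=0.2356, 23/174=0.1322, 1/174=0.0057
Σp_crisᵢ² = 0.2131² + 0.2295² + 0.1803² + 0.1557² + 0.1230² + 0.0902² + 0.0082² = 0.045412 + 0.052670 + 0.032508 + 0.024242 + 0.015129 + 0.008136 + 0.000067 = 0.178164
B_cris = 1 / 0.178164 = 5.6128
Σp_distᵢ² = 0.0049² + 0.1942² + 0.1699² + 0.0583² + 0.0049² + 0.2184² + 0.3495² = 0.000024 + 0.037714 + 0.028866 + 0.003399 + 0.000024 + 0.047699 + 0.122150 = 0.239876
B_dist = 1 / 0.239876 = 4.1688
Σp_caroᵢ² = 0.0299² + 0.2090² + 0.0149² + 0.0597² + 0.1891² + 0.3085² + 0.1891² = 0.000894 + 0.043681 + 0.000222 + 0.003564 + 0.035759 + 0.095172 + 0.035759 = 0.215051
B_caro = 1 / 0.215051 = 4.6501
Σp_sagrᵢ² = 0.2069² + 0.3736² + 0.0402² + 0.0057² + 0.2356² + 0.1322² + 0.0057² = 0.042808 + 0.139577 + 0.001616 + 0.000032 + 0.055507 + 0.017477 + 0.000032 = 0.257049
B_sagr = 1 / 0.257049 = 3.8903
Ranking by B (broadest → narrowest): Anolis cristatellus (5.61) > Anolis carolinensis (4.65) > Anolis distichus (4.17) > Anolis sagrei (3.89)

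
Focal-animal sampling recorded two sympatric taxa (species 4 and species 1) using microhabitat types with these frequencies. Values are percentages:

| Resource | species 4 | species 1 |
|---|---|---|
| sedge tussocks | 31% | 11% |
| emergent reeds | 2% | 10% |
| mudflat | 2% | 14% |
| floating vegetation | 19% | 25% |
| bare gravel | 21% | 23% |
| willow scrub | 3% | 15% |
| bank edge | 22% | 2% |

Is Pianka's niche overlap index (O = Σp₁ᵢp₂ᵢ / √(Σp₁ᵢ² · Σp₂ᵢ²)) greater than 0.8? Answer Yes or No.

Convert percentages to proportions (divide by 100).
Σ p₁ᵢp₂ᵢ = 0.0341 + 0.0020 + 0.0028 + 0.0475 + 0.0483 + 0.0045 + 0.0044 = 0.1436
Σp_1ᵢ² = 0.31² + 0.02² + 0.02² + 0.19² + 0.21² + 0.03² + 0.22² = 0.0961 + 0.0004 + 0.0004 + 0.0361 + 0.0441 + 0.0009 + 0.0484 = 0.2264
Σp_2ᵢ² = 0.11² + 0.10² + 0.14² + 0.25² + 0.23² + 0.15² + 0.02² = 0.0121 + 0.0100 + 0.0196 + 0.0625 + 0.0529 + 0.0225 + 0.0004 = 0.1800
O = 0.1436 / √(0.2264 × 0.1800) = 0.1436 / 0.20187 = 0.7113
O = 0.7113 < 0.8 → No.

No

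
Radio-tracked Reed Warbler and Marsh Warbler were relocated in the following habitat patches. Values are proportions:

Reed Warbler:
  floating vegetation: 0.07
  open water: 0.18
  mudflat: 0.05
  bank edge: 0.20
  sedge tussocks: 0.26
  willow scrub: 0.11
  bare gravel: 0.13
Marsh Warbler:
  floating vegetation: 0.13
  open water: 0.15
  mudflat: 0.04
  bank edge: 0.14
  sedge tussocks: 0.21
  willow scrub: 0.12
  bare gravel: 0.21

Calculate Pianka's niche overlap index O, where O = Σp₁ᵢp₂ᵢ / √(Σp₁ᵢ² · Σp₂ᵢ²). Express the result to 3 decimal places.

0.950

Σ p₁ᵢp₂ᵢ = 0.0091 + 0.0270 + 0.0020 + 0.0280 + 0.0546 + 0.0132 + 0.0273 = 0.1612
Σp_1ᵢ² = 0.07² + 0.18² + 0.05² + 0.20² + 0.26² + 0.11² + 0.13² = 0.0049 + 0.0324 + 0.0025 + 0.0400 + 0.0676 + 0.0121 + 0.0169 = 0.1764
Σp_2ᵢ² = 0.13² + 0.15² + 0.04² + 0.14² + 0.21² + 0.12² + 0.21² = 0.0169 + 0.0225 + 0.0016 + 0.0196 + 0.0441 + 0.0144 + 0.0441 = 0.1632
O = 0.1612 / √(0.1764 × 0.1632) = 0.1612 / 0.169672 = 0.95007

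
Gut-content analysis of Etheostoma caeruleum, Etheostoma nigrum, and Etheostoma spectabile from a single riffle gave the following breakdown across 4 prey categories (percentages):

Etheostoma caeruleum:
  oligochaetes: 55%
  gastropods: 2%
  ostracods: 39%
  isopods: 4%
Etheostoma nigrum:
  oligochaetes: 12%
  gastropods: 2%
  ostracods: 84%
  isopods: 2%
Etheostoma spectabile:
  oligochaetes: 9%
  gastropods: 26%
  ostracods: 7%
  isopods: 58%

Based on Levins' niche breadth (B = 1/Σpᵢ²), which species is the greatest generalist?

Etheostoma spectabile

Convert percentages to proportions (divide by 100).
Σp_caerᵢ² = 0.55² + 0.02² + 0.39² + 0.04² = 0.3025 + 0.0004 + 0.1521 + 0.0016 = 0.4566
B_caer = 1 / 0.4566 = 2.1901
Σp_nigrᵢ² = 0.12² + 0.02² + 0.84² + 0.02² = 0.0144 + 0.0004 + 0.7056 + 0.0004 = 0.7208
B_nigr = 1 / 0.7208 = 1.3873
Σp_specᵢ² = 0.09² + 0.26² + 0.07² + 0.58² = 0.0081 + 0.0676 + 0.0049 + 0.3364 = 0.4170
B_spec = 1 / 0.4170 = 2.3981
Highest B → broadest niche (most generalist): Etheostoma spectabile (B = 2.40).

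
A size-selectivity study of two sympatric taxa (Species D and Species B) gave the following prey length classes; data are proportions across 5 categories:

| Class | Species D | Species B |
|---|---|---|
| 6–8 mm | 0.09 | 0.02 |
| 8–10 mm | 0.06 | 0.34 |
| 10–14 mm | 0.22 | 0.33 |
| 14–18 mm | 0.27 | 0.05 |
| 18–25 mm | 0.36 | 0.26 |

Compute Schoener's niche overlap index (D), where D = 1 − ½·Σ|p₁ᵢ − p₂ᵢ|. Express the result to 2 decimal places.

Σ|p₁ᵢ − p₂ᵢ| = 0.07 + 0.28 + 0.11 + 0.22 + 0.10 = 0.78
D = 1 − ½ × 0.78 = 1 − 0.390 = 0.6100

0.61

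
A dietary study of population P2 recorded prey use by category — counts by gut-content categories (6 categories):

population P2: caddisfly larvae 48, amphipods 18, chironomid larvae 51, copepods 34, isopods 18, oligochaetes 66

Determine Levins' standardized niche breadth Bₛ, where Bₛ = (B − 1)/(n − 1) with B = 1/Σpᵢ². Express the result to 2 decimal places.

Proportions for population P2 (n=235): 48/235=0.2043, 18/235=0.0766, 51/235=0.2170, 34/235=0.1447, 18/235=0.0766, 66/235=0.2809
Σpᵢ² = 0.2043² + 0.0766² + 0.2170² + 0.1447² + 0.0766² + 0.2809² = 0.041738 + 0.005868 + 0.047089 + 0.020938 + 0.005868 + 0.078905 = 0.200406
B = 1 / 0.200406 = 4.9899
Bₛ = (B − 1)/(n − 1) = (4.9899 − 1)/(6 − 1) = 3.9899/5 = 0.7980

0.80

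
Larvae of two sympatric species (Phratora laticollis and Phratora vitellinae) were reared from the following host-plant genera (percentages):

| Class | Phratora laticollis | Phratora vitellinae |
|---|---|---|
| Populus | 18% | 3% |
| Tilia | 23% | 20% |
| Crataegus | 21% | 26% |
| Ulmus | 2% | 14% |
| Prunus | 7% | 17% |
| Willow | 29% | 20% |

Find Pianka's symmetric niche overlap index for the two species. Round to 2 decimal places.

0.86

Convert percentages to proportions (divide by 100).
Σ p₁ᵢp₂ᵢ = 0.0054 + 0.0460 + 0.0546 + 0.0028 + 0.0119 + 0.0580 = 0.1787
Σp_1ᵢ² = 0.18² + 0.23² + 0.21² + 0.02² + 0.07² + 0.29² = 0.0324 + 0.0529 + 0.0441 + 0.0004 + 0.0049 + 0.0841 = 0.2188
Σp_2ᵢ² = 0.03² + 0.20² + 0.26² + 0.14² + 0.17² + 0.20² = 0.0009 + 0.0400 + 0.0676 + 0.0196 + 0.0289 + 0.0400 = 0.1970
O = 0.1787 / √(0.2188 × 0.1970) = 0.1787 / 0.20761 = 0.8607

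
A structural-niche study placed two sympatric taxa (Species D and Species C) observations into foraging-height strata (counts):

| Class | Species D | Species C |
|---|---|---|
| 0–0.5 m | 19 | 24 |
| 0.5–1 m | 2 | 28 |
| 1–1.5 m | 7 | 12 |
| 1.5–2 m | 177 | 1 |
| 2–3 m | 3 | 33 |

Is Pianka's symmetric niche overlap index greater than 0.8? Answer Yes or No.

Proportions for Species D (n=208): 19/208=0.0913, 2/208=0.0096, 7/208=0.0337, 177/208=0.8510, 3/208=0.0144
Proportions for Species C (n=98): 24/98=0.2449, 28/98=0.2857, 12/98=0.1224, 1/98=0.0102, 33/98=0.3367
Σ p₁ᵢp₂ᵢ = 0.022359 + 0.002743 + 0.004125 + 0.008680 + 0.004848 = 0.042755
Σp_1ᵢ² = 0.0913² + 0.0096² + 0.0337² + 0.8510² + 0.0144² = 0.008336 + 0.000092 + 0.001136 + 0.724201 + 0.000207 = 0.733972
Σp_2ᵢ² = 0.2449² + 0.2857² + 0.1224² + 0.0102² + 0.3367² = 0.059976 + 0.081624 + 0.014982 + 0.000104 + 0.113367 = 0.270053
O = 0.042755 / √(0.733972 × 0.270053) = 0.042755 / 0.4452093 = 0.0960
O = 0.0960 < 0.8 → No.

No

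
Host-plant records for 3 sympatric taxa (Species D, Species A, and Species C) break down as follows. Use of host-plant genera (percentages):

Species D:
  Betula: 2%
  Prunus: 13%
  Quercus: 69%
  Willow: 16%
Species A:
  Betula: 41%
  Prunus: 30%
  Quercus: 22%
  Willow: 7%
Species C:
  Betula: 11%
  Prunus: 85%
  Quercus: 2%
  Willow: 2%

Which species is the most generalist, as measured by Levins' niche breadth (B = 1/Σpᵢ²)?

Convert percentages to proportions (divide by 100).
Σp_Dᵢ² = 0.02² + 0.13² + 0.69² + 0.16² = 0.0004 + 0.0169 + 0.4761 + 0.0256 = 0.5190
B_D = 1 / 0.5190 = 1.9268
Σp_Aᵢ² = 0.41² + 0.30² + 0.22² + 0.07² = 0.1681 + 0.0900 + 0.0484 + 0.0049 = 0.3114
B_A = 1 / 0.3114 = 3.2113
Σp_Cᵢ² = 0.11² + 0.85² + 0.02² + 0.02² = 0.0121 + 0.7225 + 0.0004 + 0.0004 = 0.7354
B_C = 1 / 0.7354 = 1.3598
Highest B → broadest niche (most generalist): Species A (B = 3.21).

Species A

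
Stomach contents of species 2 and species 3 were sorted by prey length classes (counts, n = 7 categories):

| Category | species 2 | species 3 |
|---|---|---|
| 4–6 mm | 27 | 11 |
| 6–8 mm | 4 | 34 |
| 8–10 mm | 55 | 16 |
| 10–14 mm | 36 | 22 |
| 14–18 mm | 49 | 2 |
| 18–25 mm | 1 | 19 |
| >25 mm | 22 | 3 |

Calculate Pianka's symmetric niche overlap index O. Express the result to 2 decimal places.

Proportions for species 2 (n=194): 27/194=0.1392, 4/194=0.0206, 55/194=0.2835, 36/194=0.1856, 49/194=0.2526, 1/194=0.0052, 22/194=0.1134
Proportions for species 3 (n=107): 11/107=0.1028, 34/107=0.3178, 16/107=0.1495, 22/107=0.2056, 2/107=0.0187, 19/107=0.1776, 3/107=0.0280
Σ p₁ᵢp₂ᵢ = 0.014310 + 0.006547 + 0.042383 + 0.038159 + 0.004724 + 0.000924 + 0.003175 = 0.110222
Σp_1ᵢ² = 0.1392² + 0.0206² + 0.2835² + 0.1856² + 0.2526² + 0.0052² + 0.1134² = 0.019377 + 0.000424 + 0.080372 + 0.034447 + 0.063807 + 0.000027 + 0.012860 = 0.211314
Σp_2ᵢ² = 0.1028² + 0.3178² + 0.1495² + 0.2056² + 0.0187² + 0.1776² + 0.0280² = 0.010568 + 0.100997 + 0.022350 + 0.042271 + 0.000350 + 0.031542 + 0.000784 = 0.208862
O = 0.110222 / √(0.211314 × 0.208862) = 0.110222 / 0.2100844 = 0.5247

0.52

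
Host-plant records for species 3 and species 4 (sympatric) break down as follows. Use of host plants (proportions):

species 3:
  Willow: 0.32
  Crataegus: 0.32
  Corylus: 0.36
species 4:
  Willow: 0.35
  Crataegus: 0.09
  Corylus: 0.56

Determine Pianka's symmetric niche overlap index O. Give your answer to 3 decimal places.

Σ p₁ᵢp₂ᵢ = 0.1120 + 0.0288 + 0.2016 = 0.3424
Σp_1ᵢ² = 0.32² + 0.32² + 0.36² = 0.1024 + 0.1024 + 0.1296 = 0.3344
Σp_2ᵢ² = 0.35² + 0.09² + 0.56² = 0.1225 + 0.0081 + 0.3136 = 0.4442
O = 0.3424 / √(0.3344 × 0.4442) = 0.3424 / 0.385409 = 0.88841

0.888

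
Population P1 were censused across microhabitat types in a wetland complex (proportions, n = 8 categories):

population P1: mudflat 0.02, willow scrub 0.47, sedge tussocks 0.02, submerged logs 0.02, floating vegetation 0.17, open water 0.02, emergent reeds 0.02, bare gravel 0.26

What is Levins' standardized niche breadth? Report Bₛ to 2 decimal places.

0.30

Σpᵢ² = 0.02² + 0.47² + 0.02² + 0.02² + 0.17² + 0.02² + 0.02² + 0.26² = 0.0004 + 0.2209 + 0.0004 + 0.0004 + 0.0289 + 0.0004 + 0.0004 + 0.0676 = 0.3194
B = 1 / 0.3194 = 3.1309
Bₛ = (B − 1)/(n − 1) = (3.1309 − 1)/(8 − 1) = 2.1309/7 = 0.3044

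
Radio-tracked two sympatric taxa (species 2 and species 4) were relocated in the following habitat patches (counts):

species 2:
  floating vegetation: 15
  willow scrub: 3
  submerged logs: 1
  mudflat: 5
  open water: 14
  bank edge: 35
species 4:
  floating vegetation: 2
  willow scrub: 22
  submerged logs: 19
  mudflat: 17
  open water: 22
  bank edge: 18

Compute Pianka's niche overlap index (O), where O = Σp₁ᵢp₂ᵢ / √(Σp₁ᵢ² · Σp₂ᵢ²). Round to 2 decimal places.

0.63

Proportions for species 2 (n=73): 15/73=0.2055, 3/73=0.0411, 1/73=0.0137, 5/73=0.0685, 14/73=0.1918, 35/73=0.4795
Proportions for species 4 (n=100): 2/100=0.0200, 22/100=0.2200, 19/100=0.1900, 17/100=0.1700, 22/100=0.2200, 18/100=0.1800
Σ p₁ᵢp₂ᵢ = 0.004110 + 0.009042 + 0.002603 + 0.011645 + 0.042196 + 0.086310 = 0.155906
Σp_1ᵢ² = 0.2055² + 0.0411² + 0.0137² + 0.0685² + 0.1918² + 0.4795² = 0.042230 + 0.001689 + 0.000188 + 0.004692 + 0.036787 + 0.229920 = 0.315506
Σp_2ᵢ² = 0.0200² + 0.2200² + 0.1900² + 0.1700² + 0.2200² + 0.1800² = 0.000400 + 0.048400 + 0.036100 + 0.028900 + 0.048400 + 0.032400 = 0.194600
O = 0.155906 / √(0.315506 × 0.194600) = 0.155906 / 0.2477851 = 0.6292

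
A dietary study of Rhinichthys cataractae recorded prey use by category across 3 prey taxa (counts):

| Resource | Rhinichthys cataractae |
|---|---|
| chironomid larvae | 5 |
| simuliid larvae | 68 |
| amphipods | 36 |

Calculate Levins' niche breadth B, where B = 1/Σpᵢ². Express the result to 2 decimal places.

2.00

Proportions for Rhinichthys cataractae (n=109): 5/109=0.0459, 68/109=0.6239, 36/109=0.3303
Σpᵢ² = 0.0459² + 0.6239² + 0.3303² = 0.002107 + 0.389251 + 0.109098 = 0.500456
B = 1 / 0.500456 = 1.9982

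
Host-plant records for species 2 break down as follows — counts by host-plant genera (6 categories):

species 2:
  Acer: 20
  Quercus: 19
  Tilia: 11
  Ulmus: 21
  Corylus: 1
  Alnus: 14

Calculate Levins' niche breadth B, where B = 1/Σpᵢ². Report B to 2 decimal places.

4.87

Proportions for species 2 (n=86): 20/86=0.2326, 19/86=0.2209, 11/86=0.1279, 21/86=0.2442, 1/86=0.0116, 14/86=0.1628
Σpᵢ² = 0.2326² + 0.2209² + 0.1279² + 0.2442² + 0.0116² + 0.1628² = 0.054103 + 0.048797 + 0.016358 + 0.059634 + 0.000135 + 0.026504 = 0.205531
B = 1 / 0.205531 = 4.8654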